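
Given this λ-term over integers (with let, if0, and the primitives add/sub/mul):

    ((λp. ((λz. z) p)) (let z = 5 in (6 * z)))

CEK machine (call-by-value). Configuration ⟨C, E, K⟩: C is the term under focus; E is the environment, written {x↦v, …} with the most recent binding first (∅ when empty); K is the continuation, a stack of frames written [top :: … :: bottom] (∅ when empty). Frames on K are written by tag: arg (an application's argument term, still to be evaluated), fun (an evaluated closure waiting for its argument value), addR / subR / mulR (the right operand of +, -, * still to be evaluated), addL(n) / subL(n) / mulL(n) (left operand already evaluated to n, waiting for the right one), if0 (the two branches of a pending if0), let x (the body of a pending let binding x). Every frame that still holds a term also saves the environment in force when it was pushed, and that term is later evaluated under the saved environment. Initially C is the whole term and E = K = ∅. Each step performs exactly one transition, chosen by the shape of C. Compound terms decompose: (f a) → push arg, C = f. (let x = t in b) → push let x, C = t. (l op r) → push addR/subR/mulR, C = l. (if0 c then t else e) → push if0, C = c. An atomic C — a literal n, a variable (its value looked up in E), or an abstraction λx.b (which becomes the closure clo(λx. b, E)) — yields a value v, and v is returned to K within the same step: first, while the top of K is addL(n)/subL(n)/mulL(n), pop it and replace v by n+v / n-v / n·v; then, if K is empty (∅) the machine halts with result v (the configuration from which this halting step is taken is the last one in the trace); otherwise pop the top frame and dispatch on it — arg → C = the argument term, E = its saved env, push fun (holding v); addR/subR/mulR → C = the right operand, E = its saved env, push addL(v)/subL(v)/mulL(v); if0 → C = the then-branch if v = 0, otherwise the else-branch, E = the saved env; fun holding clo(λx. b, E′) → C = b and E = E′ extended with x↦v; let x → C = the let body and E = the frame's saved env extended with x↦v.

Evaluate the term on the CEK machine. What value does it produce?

Answer: 30

Derivation:
[0] <C=((λp. ((λz. z) p)) (let z = 5 in (6 * z))), E=∅, K=∅>
[1] <C=(λp. ((λz. z) p)), E=∅, K=[arg]>
[2] <C=(let z = 5 in (6 * z)), E=∅, K=[fun]>
[3] <C=5, E=∅, K=[let z :: fun]>
[4] <C=(6 * z), E={z↦5}, K=[fun]>
[5] <C=6, E={z↦5}, K=[mulR :: fun]>
[6] <C=z, E={z↦5}, K=[mulL(6) :: fun]>
[7] <C=((λz. z) p), E={p↦30}, K=∅>
[8] <C=(λz. z), E={p↦30}, K=[arg]>
[9] <C=p, E={p↦30}, K=[fun]>
[10] <C=z, E={z↦30, p↦30}, K=∅>
→ final value 30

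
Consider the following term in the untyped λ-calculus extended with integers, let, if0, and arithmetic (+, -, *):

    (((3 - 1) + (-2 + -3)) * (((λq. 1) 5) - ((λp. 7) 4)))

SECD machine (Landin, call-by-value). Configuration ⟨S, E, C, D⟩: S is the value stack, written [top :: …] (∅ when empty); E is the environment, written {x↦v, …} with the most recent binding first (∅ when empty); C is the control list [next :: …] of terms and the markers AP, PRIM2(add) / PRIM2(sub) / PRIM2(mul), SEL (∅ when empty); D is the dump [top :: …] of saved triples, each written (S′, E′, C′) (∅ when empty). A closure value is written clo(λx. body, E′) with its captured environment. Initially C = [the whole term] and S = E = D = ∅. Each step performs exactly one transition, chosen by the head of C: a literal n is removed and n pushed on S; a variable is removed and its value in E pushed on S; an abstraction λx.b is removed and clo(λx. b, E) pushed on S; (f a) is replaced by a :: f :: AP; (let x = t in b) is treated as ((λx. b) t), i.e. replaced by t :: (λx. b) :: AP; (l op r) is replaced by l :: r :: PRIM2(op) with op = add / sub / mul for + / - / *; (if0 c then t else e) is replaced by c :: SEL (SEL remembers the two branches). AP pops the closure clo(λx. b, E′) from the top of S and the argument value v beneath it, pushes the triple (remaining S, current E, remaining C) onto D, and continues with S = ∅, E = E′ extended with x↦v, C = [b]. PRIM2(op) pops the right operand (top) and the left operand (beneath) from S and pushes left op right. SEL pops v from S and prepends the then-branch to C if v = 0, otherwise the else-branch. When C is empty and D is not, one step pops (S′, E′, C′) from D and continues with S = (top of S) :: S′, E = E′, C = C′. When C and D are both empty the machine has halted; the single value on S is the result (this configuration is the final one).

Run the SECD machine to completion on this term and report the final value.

Answer: 18

Execution trace:
[0] ⟨S=∅; E=∅; C=[(((3 - 1) + (-2 + -3)) * (((λq. 1) 5) - ((λp. 7) 4)))]; D=∅⟩
[1] ⟨S=∅; E=∅; C=[((3 - 1) + (-2 + -3)) :: (((λq. 1) 5) - ((λp. 7) 4)) :: PRIM2(mul)]; D=∅⟩
[2] ⟨S=∅; E=∅; C=[(3 - 1) :: (-2 + -3) :: PRIM2(add) :: (((λq. 1) 5) - ((λp. 7) 4)) :: PRIM2(mul)]; D=∅⟩
[3] ⟨S=∅; E=∅; C=[3 :: 1 :: PRIM2(sub) :: (-2 + -3) :: PRIM2(add) :: (((λq. 1) 5) - ((λp. 7) 4)) :: PRIM2(mul)]; D=∅⟩
[4] ⟨S=[3]; E=∅; C=[1 :: PRIM2(sub) :: (-2 + -3) :: PRIM2(add) :: (((λq. 1) 5) - ((λp. 7) 4)) :: PRIM2(mul)]; D=∅⟩
[5] ⟨S=[1 :: 3]; E=∅; C=[PRIM2(sub) :: (-2 + -3) :: PRIM2(add) :: (((λq. 1) 5) - ((λp. 7) 4)) :: PRIM2(mul)]; D=∅⟩
[6] ⟨S=[2]; E=∅; C=[(-2 + -3) :: PRIM2(add) :: (((λq. 1) 5) - ((λp. 7) 4)) :: PRIM2(mul)]; D=∅⟩
[7] ⟨S=[2]; E=∅; C=[-2 :: -3 :: PRIM2(add) :: PRIM2(add) :: (((λq. 1) 5) - ((λp. 7) 4)) :: PRIM2(mul)]; D=∅⟩
[8] ⟨S=[-2 :: 2]; E=∅; C=[-3 :: PRIM2(add) :: PRIM2(add) :: (((λq. 1) 5) - ((λp. 7) 4)) :: PRIM2(mul)]; D=∅⟩
[9] ⟨S=[-3 :: -2 :: 2]; E=∅; C=[PRIM2(add) :: PRIM2(add) :: (((λq. 1) 5) - ((λp. 7) 4)) :: PRIM2(mul)]; D=∅⟩
[10] ⟨S=[-5 :: 2]; E=∅; C=[PRIM2(add) :: (((λq. 1) 5) - ((λp. 7) 4)) :: PRIM2(mul)]; D=∅⟩
[11] ⟨S=[-3]; E=∅; C=[(((λq. 1) 5) - ((λp. 7) 4)) :: PRIM2(mul)]; D=∅⟩
[12] ⟨S=[-3]; E=∅; C=[((λq. 1) 5) :: ((λp. 7) 4) :: PRIM2(sub) :: PRIM2(mul)]; D=∅⟩
[13] ⟨S=[-3]; E=∅; C=[5 :: (λq. 1) :: AP :: ((λp. 7) 4) :: PRIM2(sub) :: PRIM2(mul)]; D=∅⟩
[14] ⟨S=[5 :: -3]; E=∅; C=[(λq. 1) :: AP :: ((λp. 7) 4) :: PRIM2(sub) :: PRIM2(mul)]; D=∅⟩
[15] ⟨S=[clo(λq. 1, ∅) :: 5 :: -3]; E=∅; C=[AP :: ((λp. 7) 4) :: PRIM2(sub) :: PRIM2(mul)]; D=∅⟩
[16] ⟨S=∅; E={q↦5}; C=[1]; D=[([-3], ∅, [((λp. 7) 4) :: PRIM2(sub) :: PRIM2(mul)])]⟩
[17] ⟨S=[1]; E={q↦5}; C=∅; D=[([-3], ∅, [((λp. 7) 4) :: PRIM2(sub) :: PRIM2(mul)])]⟩
[18] ⟨S=[1 :: -3]; E=∅; C=[((λp. 7) 4) :: PRIM2(sub) :: PRIM2(mul)]; D=∅⟩
[19] ⟨S=[1 :: -3]; E=∅; C=[4 :: (λp. 7) :: AP :: PRIM2(sub) :: PRIM2(mul)]; D=∅⟩
[20] ⟨S=[4 :: 1 :: -3]; E=∅; C=[(λp. 7) :: AP :: PRIM2(sub) :: PRIM2(mul)]; D=∅⟩
[21] ⟨S=[clo(λp. 7, ∅) :: 4 :: 1 :: -3]; E=∅; C=[AP :: PRIM2(sub) :: PRIM2(mul)]; D=∅⟩
[22] ⟨S=∅; E={p↦4}; C=[7]; D=[([1 :: -3], ∅, [PRIM2(sub) :: PRIM2(mul)])]⟩
[23] ⟨S=[7]; E={p↦4}; C=∅; D=[([1 :: -3], ∅, [PRIM2(sub) :: PRIM2(mul)])]⟩
[24] ⟨S=[7 :: 1 :: -3]; E=∅; C=[PRIM2(sub) :: PRIM2(mul)]; D=∅⟩
[25] ⟨S=[-6 :: -3]; E=∅; C=[PRIM2(mul)]; D=∅⟩
[26] ⟨S=[18]; E=∅; C=∅; D=∅⟩
→ final value 18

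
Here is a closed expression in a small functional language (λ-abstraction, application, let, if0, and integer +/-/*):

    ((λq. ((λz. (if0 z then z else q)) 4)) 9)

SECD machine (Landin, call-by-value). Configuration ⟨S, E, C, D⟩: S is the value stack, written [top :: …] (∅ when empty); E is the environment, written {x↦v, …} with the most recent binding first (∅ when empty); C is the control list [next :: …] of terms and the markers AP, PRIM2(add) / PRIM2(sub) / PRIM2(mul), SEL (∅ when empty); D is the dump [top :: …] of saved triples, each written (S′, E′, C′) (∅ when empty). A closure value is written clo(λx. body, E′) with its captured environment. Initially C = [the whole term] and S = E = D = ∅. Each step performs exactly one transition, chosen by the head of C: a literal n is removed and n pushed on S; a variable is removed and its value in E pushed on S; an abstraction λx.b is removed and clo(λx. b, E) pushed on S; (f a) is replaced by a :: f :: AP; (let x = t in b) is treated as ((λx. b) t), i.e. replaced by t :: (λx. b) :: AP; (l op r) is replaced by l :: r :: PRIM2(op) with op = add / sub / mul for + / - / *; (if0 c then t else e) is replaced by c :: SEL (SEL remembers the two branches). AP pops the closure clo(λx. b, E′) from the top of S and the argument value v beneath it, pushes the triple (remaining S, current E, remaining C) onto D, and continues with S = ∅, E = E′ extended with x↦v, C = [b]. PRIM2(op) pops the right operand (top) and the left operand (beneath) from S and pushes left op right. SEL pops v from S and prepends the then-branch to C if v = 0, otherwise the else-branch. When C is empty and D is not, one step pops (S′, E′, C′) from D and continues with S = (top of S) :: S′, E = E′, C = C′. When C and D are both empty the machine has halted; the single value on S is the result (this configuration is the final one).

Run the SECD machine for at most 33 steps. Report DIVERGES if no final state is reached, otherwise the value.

t=0: <S=∅, E=∅, C=[((λq. ((λz. (if0 z then z else q)) 4)) 9)], D=∅>
t=1: <S=∅, E=∅, C=[9 :: (λq. ((λz. (if0 z then z else q)) 4)) :: AP], D=∅>
t=2: <S=[9], E=∅, C=[(λq. ((λz. (if0 z then z else q)) 4)) :: AP], D=∅>
t=3: <S=[clo(λq. ((λz. (if0 z then z else q)) 4), ∅) :: 9], E=∅, C=[AP], D=∅>
t=4: <S=∅, E={q↦9}, C=[((λz. (if0 z then z else q)) 4)], D=[(∅, ∅, ∅)]>
t=5: <S=∅, E={q↦9}, C=[4 :: (λz. (if0 z then z else q)) :: AP], D=[(∅, ∅, ∅)]>
t=6: <S=[4], E={q↦9}, C=[(λz. (if0 z then z else q)) :: AP], D=[(∅, ∅, ∅)]>
t=7: <S=[clo(λz. (if0 z then z else q), {q↦9}) :: 4], E={q↦9}, C=[AP], D=[(∅, ∅, ∅)]>
t=8: <S=∅, E={z↦4, q↦9}, C=[(if0 z then z else q)], D=[(∅, {q↦9}, ∅) :: (∅, ∅, ∅)]>
t=9: <S=∅, E={z↦4, q↦9}, C=[z :: SEL], D=[(∅, {q↦9}, ∅) :: (∅, ∅, ∅)]>
t=10: <S=[4], E={z↦4, q↦9}, C=[SEL], D=[(∅, {q↦9}, ∅) :: (∅, ∅, ∅)]>
t=11: <S=∅, E={z↦4, q↦9}, C=[q], D=[(∅, {q↦9}, ∅) :: (∅, ∅, ∅)]>
t=12: <S=[9], E={z↦4, q↦9}, C=∅, D=[(∅, {q↦9}, ∅) :: (∅, ∅, ∅)]>
t=13: <S=[9], E={q↦9}, C=∅, D=[(∅, ∅, ∅)]>
t=14: <S=[9], E=∅, C=∅, D=∅>
→ final value 9

Answer: 9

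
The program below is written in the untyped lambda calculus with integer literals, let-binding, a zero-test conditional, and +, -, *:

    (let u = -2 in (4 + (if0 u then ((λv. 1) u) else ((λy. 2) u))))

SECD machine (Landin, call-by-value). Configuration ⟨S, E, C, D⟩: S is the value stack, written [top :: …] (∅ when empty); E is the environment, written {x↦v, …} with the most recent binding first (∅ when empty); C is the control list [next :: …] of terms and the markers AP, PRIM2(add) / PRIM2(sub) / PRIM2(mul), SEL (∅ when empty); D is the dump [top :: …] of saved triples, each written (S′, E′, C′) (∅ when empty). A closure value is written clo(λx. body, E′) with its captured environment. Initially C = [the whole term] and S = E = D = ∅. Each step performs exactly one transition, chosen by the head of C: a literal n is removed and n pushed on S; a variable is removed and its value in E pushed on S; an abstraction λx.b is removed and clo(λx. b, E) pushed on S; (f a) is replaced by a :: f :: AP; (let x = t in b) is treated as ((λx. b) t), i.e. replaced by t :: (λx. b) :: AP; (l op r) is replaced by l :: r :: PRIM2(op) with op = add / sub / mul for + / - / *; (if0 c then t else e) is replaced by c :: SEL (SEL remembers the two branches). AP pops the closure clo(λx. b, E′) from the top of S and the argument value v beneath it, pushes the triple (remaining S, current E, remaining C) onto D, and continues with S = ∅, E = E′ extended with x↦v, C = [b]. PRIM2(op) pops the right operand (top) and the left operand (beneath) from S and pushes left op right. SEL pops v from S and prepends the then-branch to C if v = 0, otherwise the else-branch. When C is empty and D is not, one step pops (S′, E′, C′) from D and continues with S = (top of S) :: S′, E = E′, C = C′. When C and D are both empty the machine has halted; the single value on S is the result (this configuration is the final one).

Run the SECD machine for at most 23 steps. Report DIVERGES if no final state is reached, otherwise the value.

Answer: 6

Derivation:
t=0: <S=∅, E=∅, C=[(let u = -2 in (4 + (if0 u then ((λv. 1) u) else ((λy. 2) u))))], D=∅>
t=1: <S=∅, E=∅, C=[-2 :: (λu. (4 + (if0 u then ((λv. 1) u) else ((λy. 2) u)))) :: AP], D=∅>
t=2: <S=[-2], E=∅, C=[(λu. (4 + (if0 u then ((λv. 1) u) else ((λy. 2) u)))) :: AP], D=∅>
t=3: <S=[clo(λu. (4 + (if0 u then ((λv. 1) u) else ((λy. 2) u))), ∅) :: -2], E=∅, C=[AP], D=∅>
t=4: <S=∅, E={u↦-2}, C=[(4 + (if0 u then ((λv. 1) u) else ((λy. 2) u)))], D=[(∅, ∅, ∅)]>
t=5: <S=∅, E={u↦-2}, C=[4 :: (if0 u then ((λv. 1) u) else ((λy. 2) u)) :: PRIM2(add)], D=[(∅, ∅, ∅)]>
t=6: <S=[4], E={u↦-2}, C=[(if0 u then ((λv. 1) u) else ((λy. 2) u)) :: PRIM2(add)], D=[(∅, ∅, ∅)]>
t=7: <S=[4], E={u↦-2}, C=[u :: SEL :: PRIM2(add)], D=[(∅, ∅, ∅)]>
t=8: <S=[-2 :: 4], E={u↦-2}, C=[SEL :: PRIM2(add)], D=[(∅, ∅, ∅)]>
t=9: <S=[4], E={u↦-2}, C=[((λy. 2) u) :: PRIM2(add)], D=[(∅, ∅, ∅)]>
t=10: <S=[4], E={u↦-2}, C=[u :: (λy. 2) :: AP :: PRIM2(add)], D=[(∅, ∅, ∅)]>
t=11: <S=[-2 :: 4], E={u↦-2}, C=[(λy. 2) :: AP :: PRIM2(add)], D=[(∅, ∅, ∅)]>
t=12: <S=[clo(λy. 2, {u↦-2}) :: -2 :: 4], E={u↦-2}, C=[AP :: PRIM2(add)], D=[(∅, ∅, ∅)]>
t=13: <S=∅, E={y↦-2, u↦-2}, C=[2], D=[([4], {u↦-2}, [PRIM2(add)]) :: (∅, ∅, ∅)]>
t=14: <S=[2], E={y↦-2, u↦-2}, C=∅, D=[([4], {u↦-2}, [PRIM2(add)]) :: (∅, ∅, ∅)]>
t=15: <S=[2 :: 4], E={u↦-2}, C=[PRIM2(add)], D=[(∅, ∅, ∅)]>
t=16: <S=[6], E={u↦-2}, C=∅, D=[(∅, ∅, ∅)]>
t=17: <S=[6], E=∅, C=∅, D=∅>
→ final value 6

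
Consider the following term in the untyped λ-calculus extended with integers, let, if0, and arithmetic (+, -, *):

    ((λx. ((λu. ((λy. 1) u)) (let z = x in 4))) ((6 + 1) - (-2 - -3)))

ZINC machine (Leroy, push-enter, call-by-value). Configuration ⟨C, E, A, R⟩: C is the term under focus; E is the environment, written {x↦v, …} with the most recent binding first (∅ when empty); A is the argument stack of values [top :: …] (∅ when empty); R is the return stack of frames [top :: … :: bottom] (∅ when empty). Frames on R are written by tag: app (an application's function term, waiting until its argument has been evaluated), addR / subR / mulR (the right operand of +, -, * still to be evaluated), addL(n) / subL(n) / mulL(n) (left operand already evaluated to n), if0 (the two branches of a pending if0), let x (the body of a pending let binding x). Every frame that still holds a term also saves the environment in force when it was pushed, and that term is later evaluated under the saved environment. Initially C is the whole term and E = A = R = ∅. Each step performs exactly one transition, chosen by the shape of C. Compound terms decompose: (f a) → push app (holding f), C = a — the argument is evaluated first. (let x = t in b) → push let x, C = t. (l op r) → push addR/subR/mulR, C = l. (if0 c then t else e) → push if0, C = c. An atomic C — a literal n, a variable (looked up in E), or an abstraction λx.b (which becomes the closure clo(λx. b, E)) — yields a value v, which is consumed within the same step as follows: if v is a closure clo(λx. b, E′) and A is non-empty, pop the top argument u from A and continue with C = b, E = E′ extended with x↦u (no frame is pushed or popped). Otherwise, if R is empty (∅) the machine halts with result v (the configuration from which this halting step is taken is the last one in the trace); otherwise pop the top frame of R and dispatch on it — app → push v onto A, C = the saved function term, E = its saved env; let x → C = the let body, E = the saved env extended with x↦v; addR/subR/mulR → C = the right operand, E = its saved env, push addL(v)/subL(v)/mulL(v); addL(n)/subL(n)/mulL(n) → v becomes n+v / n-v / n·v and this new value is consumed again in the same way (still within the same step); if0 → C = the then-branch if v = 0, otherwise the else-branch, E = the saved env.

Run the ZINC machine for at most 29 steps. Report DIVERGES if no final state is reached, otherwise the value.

t=0: <C=((λx. ((λu. ((λy. 1) u)) (let z = x in 4))) ((6 + 1) - (-2 - -3))), E=∅, A=∅, R=∅>
t=1: <C=((6 + 1) - (-2 - -3)), E=∅, A=∅, R=[app]>
t=2: <C=(6 + 1), E=∅, A=∅, R=[subR :: app]>
t=3: <C=6, E=∅, A=∅, R=[addR :: subR :: app]>
t=4: <C=1, E=∅, A=∅, R=[addL(6) :: subR :: app]>
t=5: <C=(-2 - -3), E=∅, A=∅, R=[subL(7) :: app]>
t=6: <C=-2, E=∅, A=∅, R=[subR :: subL(7) :: app]>
t=7: <C=-3, E=∅, A=∅, R=[subL(-2) :: subL(7) :: app]>
t=8: <C=(λx. ((λu. ((λy. 1) u)) (let z = x in 4))), E=∅, A=[6], R=∅>
t=9: <C=((λu. ((λy. 1) u)) (let z = x in 4)), E={x↦6}, A=∅, R=∅>
t=10: <C=(let z = x in 4), E={x↦6}, A=∅, R=[app]>
t=11: <C=x, E={x↦6}, A=∅, R=[let z :: app]>
t=12: <C=4, E={z↦6, x↦6}, A=∅, R=[app]>
t=13: <C=(λu. ((λy. 1) u)), E={x↦6}, A=[4], R=∅>
t=14: <C=((λy. 1) u), E={u↦4, x↦6}, A=∅, R=∅>
t=15: <C=u, E={u↦4, x↦6}, A=∅, R=[app]>
t=16: <C=(λy. 1), E={u↦4, x↦6}, A=[4], R=∅>
t=17: <C=1, E={y↦4, u↦4, x↦6}, A=∅, R=∅>
→ final value 1

Answer: 1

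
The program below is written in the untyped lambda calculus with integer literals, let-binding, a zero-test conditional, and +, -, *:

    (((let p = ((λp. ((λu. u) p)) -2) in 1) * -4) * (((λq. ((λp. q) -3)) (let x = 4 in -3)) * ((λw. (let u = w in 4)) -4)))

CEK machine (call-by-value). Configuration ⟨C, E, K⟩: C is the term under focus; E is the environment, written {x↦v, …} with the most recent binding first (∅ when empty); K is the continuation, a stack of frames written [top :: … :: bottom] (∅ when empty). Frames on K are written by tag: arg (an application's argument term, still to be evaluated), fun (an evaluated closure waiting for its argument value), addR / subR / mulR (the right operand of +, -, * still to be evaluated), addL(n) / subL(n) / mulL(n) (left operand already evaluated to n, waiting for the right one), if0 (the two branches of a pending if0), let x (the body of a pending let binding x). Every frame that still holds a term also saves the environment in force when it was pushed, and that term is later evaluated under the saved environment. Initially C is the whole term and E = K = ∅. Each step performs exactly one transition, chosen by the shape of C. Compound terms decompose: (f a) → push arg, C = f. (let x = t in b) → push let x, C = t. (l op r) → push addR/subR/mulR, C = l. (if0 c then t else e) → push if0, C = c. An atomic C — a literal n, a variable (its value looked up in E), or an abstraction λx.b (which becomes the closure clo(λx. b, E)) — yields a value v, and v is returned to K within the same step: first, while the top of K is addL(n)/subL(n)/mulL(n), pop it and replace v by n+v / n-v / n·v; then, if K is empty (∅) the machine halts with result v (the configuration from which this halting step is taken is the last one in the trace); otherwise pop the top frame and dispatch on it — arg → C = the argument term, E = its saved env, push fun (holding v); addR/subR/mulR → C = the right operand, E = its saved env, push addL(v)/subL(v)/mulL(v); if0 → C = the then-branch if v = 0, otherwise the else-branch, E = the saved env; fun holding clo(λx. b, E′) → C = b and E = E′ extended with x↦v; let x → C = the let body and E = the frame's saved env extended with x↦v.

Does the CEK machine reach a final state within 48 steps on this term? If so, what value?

t=0: [C=(((let p = ((λp. ((λu. u) p)) -2) in 1) * -4) * (((λq. ((λp. q) -3)) (let x = 4 in -3)) * ((λw. (let u = w in 4)) -4))) | E=∅ | K=∅]
t=1: [C=((let p = ((λp. ((λu. u) p)) -2) in 1) * -4) | E=∅ | K=[mulR]]
t=2: [C=(let p = ((λp. ((λu. u) p)) -2) in 1) | E=∅ | K=[mulR :: mulR]]
t=3: [C=((λp. ((λu. u) p)) -2) | E=∅ | K=[let p :: mulR :: mulR]]
t=4: [C=(λp. ((λu. u) p)) | E=∅ | K=[arg :: let p :: mulR :: mulR]]
t=5: [C=-2 | E=∅ | K=[fun :: let p :: mulR :: mulR]]
t=6: [C=((λu. u) p) | E={p↦-2} | K=[let p :: mulR :: mulR]]
t=7: [C=(λu. u) | E={p↦-2} | K=[arg :: let p :: mulR :: mulR]]
t=8: [C=p | E={p↦-2} | K=[fun :: let p :: mulR :: mulR]]
t=9: [C=u | E={u↦-2, p↦-2} | K=[let p :: mulR :: mulR]]
t=10: [C=1 | E={p↦-2} | K=[mulR :: mulR]]
t=11: [C=-4 | E=∅ | K=[mulL(1) :: mulR]]
t=12: [C=(((λq. ((λp. q) -3)) (let x = 4 in -3)) * ((λw. (let u = w in 4)) -4)) | E=∅ | K=[mulL(-4)]]
t=13: [C=((λq. ((λp. q) -3)) (let x = 4 in -3)) | E=∅ | K=[mulR :: mulL(-4)]]
t=14: [C=(λq. ((λp. q) -3)) | E=∅ | K=[arg :: mulR :: mulL(-4)]]
t=15: [C=(let x = 4 in -3) | E=∅ | K=[fun :: mulR :: mulL(-4)]]
t=16: [C=4 | E=∅ | K=[let x :: fun :: mulR :: mulL(-4)]]
t=17: [C=-3 | E={x↦4} | K=[fun :: mulR :: mulL(-4)]]
t=18: [C=((λp. q) -3) | E={q↦-3} | K=[mulR :: mulL(-4)]]
t=19: [C=(λp. q) | E={q↦-3} | K=[arg :: mulR :: mulL(-4)]]
t=20: [C=-3 | E={q↦-3} | K=[fun :: mulR :: mulL(-4)]]
t=21: [C=q | E={p↦-3, q↦-3} | K=[mulR :: mulL(-4)]]
t=22: [C=((λw. (let u = w in 4)) -4) | E=∅ | K=[mulL(-3) :: mulL(-4)]]
t=23: [C=(λw. (let u = w in 4)) | E=∅ | K=[arg :: mulL(-3) :: mulL(-4)]]
t=24: [C=-4 | E=∅ | K=[fun :: mulL(-3) :: mulL(-4)]]
t=25: [C=(let u = w in 4) | E={w↦-4} | K=[mulL(-3) :: mulL(-4)]]
t=26: [C=w | E={w↦-4} | K=[let u :: mulL(-3) :: mulL(-4)]]
t=27: [C=4 | E={u↦-4, w↦-4} | K=[mulL(-3) :: mulL(-4)]]
→ final value 48

Answer: 48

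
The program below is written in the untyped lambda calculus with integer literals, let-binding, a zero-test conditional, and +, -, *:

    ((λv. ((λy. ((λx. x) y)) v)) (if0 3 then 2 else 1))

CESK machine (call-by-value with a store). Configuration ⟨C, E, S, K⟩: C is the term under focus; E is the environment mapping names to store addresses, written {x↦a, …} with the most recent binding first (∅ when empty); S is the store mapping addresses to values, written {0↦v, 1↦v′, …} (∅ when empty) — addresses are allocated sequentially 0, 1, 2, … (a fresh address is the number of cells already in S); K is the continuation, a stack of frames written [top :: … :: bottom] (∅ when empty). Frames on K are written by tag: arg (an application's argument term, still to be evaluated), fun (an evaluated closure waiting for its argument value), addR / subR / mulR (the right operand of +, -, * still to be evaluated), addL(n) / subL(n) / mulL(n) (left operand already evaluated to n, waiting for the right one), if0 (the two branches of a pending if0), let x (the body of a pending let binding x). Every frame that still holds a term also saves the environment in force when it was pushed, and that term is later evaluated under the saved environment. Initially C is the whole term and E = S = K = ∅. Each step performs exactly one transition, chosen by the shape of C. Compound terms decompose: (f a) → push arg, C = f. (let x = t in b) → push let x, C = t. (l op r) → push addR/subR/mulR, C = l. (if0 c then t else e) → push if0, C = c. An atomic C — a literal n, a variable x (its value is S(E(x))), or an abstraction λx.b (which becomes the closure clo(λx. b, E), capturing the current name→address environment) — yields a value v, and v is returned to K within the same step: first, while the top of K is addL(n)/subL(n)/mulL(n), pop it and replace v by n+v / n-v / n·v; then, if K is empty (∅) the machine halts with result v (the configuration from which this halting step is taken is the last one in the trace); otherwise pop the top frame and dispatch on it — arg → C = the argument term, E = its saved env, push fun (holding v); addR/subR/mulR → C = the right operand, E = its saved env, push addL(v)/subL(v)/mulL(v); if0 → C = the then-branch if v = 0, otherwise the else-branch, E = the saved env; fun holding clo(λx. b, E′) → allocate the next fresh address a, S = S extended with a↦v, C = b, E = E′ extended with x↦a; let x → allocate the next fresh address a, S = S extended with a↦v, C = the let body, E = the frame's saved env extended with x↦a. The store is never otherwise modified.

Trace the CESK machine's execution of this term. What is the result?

Answer: 1

Execution trace:
step 0: <C=((λv. ((λy. ((λx. x) y)) v)) (if0 3 then 2 else 1)), E=∅, S=∅, K=∅>
step 1: <C=(λv. ((λy. ((λx. x) y)) v)), E=∅, S=∅, K=[arg]>
step 2: <C=(if0 3 then 2 else 1), E=∅, S=∅, K=[fun]>
step 3: <C=3, E=∅, S=∅, K=[if0 :: fun]>
step 4: <C=1, E=∅, S=∅, K=[fun]>
step 5: <C=((λy. ((λx. x) y)) v), E={v↦0}, S={0↦1}, K=∅>
step 6: <C=(λy. ((λx. x) y)), E={v↦0}, S={0↦1}, K=[arg]>
step 7: <C=v, E={v↦0}, S={0↦1}, K=[fun]>
step 8: <C=((λx. x) y), E={y↦1, v↦0}, S={0↦1, 1↦1}, K=∅>
step 9: <C=(λx. x), E={y↦1, v↦0}, S={0↦1, 1↦1}, K=[arg]>
step 10: <C=y, E={y↦1, v↦0}, S={0↦1, 1↦1}, K=[fun]>
step 11: <C=x, E={x↦2, y↦1, v↦0}, S={0↦1, 1↦1, 2↦1}, K=∅>
→ final value 1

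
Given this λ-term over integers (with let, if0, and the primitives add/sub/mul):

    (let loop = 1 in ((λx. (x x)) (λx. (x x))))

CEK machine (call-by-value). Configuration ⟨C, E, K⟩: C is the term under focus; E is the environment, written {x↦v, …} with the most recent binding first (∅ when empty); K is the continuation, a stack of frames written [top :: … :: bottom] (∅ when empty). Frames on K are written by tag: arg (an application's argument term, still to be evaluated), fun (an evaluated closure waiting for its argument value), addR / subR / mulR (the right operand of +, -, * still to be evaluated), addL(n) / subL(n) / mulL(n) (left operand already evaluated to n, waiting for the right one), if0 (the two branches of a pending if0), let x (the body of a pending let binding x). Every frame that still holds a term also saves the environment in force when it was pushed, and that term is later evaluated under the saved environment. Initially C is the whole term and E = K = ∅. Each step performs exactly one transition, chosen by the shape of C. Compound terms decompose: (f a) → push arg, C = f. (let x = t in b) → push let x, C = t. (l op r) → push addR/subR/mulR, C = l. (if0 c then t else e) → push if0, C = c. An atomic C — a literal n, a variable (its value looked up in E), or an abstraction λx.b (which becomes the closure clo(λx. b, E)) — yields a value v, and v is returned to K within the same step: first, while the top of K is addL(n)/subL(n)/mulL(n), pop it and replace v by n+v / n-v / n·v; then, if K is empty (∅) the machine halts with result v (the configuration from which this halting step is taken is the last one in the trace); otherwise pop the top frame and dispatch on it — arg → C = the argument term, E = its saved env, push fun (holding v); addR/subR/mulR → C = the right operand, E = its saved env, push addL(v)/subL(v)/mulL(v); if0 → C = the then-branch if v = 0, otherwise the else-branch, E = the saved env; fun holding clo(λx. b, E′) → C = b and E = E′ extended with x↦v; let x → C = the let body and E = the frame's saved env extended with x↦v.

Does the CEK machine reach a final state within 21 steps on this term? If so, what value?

Answer: DIVERGES (no final state within 21 steps)

Execution trace:
t=0: <C=(let loop = 1 in ((λx. (x x)) (λx. (x x)))), E=∅, K=∅>
t=1: <C=1, E=∅, K=[let loop]>
t=2: <C=((λx. (x x)) (λx. (x x))), E={loop↦1}, K=∅>
t=3: <C=(λx. (x x)), E={loop↦1}, K=[arg]>
t=4: <C=(λx. (x x)), E={loop↦1}, K=[fun]>
t=5: <C=(x x), E={x↦clo(λx. (x x), {loop↦1}), loop↦1}, K=∅>
t=6: <C=x, E={x↦clo(λx. (x x), {loop↦1}), loop↦1}, K=[arg]>
t=7: <C=x, E={x↦clo(λx. (x x), {loop↦1}), loop↦1}, K=[fun]>
… configuration repeats with period 3 (steps 5–7 recur indefinitely) …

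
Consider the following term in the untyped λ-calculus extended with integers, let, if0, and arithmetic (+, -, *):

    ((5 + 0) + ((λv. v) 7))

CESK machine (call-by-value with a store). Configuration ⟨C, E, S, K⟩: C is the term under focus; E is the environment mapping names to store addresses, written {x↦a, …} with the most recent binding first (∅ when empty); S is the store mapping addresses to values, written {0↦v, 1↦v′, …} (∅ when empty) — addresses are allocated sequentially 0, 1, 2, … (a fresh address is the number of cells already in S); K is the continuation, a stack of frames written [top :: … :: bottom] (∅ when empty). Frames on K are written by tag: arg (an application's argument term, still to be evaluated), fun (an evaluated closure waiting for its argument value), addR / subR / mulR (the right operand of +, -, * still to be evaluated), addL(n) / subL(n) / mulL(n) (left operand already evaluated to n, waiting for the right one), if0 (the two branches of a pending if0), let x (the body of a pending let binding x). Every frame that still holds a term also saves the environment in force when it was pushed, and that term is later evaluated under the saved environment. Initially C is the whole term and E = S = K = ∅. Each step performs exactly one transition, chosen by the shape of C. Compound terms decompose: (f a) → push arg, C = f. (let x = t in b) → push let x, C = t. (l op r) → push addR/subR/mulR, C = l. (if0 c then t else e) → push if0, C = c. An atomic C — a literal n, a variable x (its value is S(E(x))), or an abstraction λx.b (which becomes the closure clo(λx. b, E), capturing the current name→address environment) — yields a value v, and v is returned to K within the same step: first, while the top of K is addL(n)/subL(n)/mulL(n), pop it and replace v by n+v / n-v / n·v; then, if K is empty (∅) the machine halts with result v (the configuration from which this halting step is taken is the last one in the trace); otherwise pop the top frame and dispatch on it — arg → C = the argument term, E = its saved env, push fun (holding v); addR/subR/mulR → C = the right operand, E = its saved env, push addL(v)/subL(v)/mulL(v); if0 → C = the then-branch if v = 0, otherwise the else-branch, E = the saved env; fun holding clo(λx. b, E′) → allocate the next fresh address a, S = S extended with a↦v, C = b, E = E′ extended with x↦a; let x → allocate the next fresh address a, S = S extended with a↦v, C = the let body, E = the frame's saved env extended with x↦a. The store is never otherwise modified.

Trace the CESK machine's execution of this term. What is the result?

Answer: 12

Machine steps:
t=0: ⟨C=((5 + 0) + ((λv. v) 7)); E=∅; S=∅; K=∅⟩
t=1: ⟨C=(5 + 0); E=∅; S=∅; K=[addR]⟩
t=2: ⟨C=5; E=∅; S=∅; K=[addR :: addR]⟩
t=3: ⟨C=0; E=∅; S=∅; K=[addL(5) :: addR]⟩
t=4: ⟨C=((λv. v) 7); E=∅; S=∅; K=[addL(5)]⟩
t=5: ⟨C=(λv. v); E=∅; S=∅; K=[arg :: addL(5)]⟩
t=6: ⟨C=7; E=∅; S=∅; K=[fun :: addL(5)]⟩
t=7: ⟨C=v; E={v↦0}; S={0↦7}; K=[addL(5)]⟩
→ final value 12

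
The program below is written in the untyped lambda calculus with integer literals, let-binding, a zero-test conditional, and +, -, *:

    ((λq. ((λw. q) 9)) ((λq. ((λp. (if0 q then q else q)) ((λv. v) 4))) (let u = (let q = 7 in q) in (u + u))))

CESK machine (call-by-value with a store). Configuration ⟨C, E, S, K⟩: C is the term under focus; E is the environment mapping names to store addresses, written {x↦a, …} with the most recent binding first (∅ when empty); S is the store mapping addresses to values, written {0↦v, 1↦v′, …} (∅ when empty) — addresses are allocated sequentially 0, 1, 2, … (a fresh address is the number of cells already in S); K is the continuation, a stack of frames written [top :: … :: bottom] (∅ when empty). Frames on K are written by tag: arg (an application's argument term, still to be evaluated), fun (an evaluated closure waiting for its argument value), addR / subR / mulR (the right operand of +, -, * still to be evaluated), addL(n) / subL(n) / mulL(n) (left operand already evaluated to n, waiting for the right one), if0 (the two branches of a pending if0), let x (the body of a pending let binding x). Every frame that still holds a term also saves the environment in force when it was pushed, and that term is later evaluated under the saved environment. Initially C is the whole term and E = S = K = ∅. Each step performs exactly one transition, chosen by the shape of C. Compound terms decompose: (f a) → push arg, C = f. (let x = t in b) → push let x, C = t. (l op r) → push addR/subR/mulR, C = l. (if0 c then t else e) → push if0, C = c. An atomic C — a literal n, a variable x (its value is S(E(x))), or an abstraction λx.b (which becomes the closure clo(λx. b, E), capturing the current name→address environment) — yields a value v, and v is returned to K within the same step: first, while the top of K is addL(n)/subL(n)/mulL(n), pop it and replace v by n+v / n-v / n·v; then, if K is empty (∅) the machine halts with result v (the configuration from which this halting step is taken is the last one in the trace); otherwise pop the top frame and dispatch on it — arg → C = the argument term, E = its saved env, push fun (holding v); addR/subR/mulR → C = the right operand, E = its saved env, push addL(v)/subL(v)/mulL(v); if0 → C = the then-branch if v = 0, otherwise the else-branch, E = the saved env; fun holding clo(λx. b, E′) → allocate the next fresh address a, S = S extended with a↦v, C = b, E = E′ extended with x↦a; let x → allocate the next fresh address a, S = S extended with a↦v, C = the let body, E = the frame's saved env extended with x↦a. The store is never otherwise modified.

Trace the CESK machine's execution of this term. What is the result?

Answer: 14

Derivation:
t=0: ⟨C=((λq. ((λw. q) 9)) ((λq. ((λp. (if0 q then q else q)) ((λv. v) 4))) (let u = (let q = 7 in q) in (u + u)))); E=∅; S=∅; K=∅⟩
t=1: ⟨C=(λq. ((λw. q) 9)); E=∅; S=∅; K=[arg]⟩
t=2: ⟨C=((λq. ((λp. (if0 q then q else q)) ((λv. v) 4))) (let u = (let q = 7 in q) in (u + u))); E=∅; S=∅; K=[fun]⟩
t=3: ⟨C=(λq. ((λp. (if0 q then q else q)) ((λv. v) 4))); E=∅; S=∅; K=[arg :: fun]⟩
t=4: ⟨C=(let u = (let q = 7 in q) in (u + u)); E=∅; S=∅; K=[fun :: fun]⟩
t=5: ⟨C=(let q = 7 in q); E=∅; S=∅; K=[let u :: fun :: fun]⟩
t=6: ⟨C=7; E=∅; S=∅; K=[let q :: let u :: fun :: fun]⟩
t=7: ⟨C=q; E={q↦0}; S={0↦7}; K=[let u :: fun :: fun]⟩
t=8: ⟨C=(u + u); E={u↦1}; S={0↦7, 1↦7}; K=[fun :: fun]⟩
t=9: ⟨C=u; E={u↦1}; S={0↦7, 1↦7}; K=[addR :: fun :: fun]⟩
t=10: ⟨C=u; E={u↦1}; S={0↦7, 1↦7}; K=[addL(7) :: fun :: fun]⟩
t=11: ⟨C=((λp. (if0 q then q else q)) ((λv. v) 4)); E={q↦2}; S={0↦7, 1↦7, 2↦14}; K=[fun]⟩
t=12: ⟨C=(λp. (if0 q then q else q)); E={q↦2}; S={0↦7, 1↦7, 2↦14}; K=[arg :: fun]⟩
t=13: ⟨C=((λv. v) 4); E={q↦2}; S={0↦7, 1↦7, 2↦14}; K=[fun :: fun]⟩
t=14: ⟨C=(λv. v); E={q↦2}; S={0↦7, 1↦7, 2↦14}; K=[arg :: fun :: fun]⟩
t=15: ⟨C=4; E={q↦2}; S={0↦7, 1↦7, 2↦14}; K=[fun :: fun :: fun]⟩
t=16: ⟨C=v; E={v↦3, q↦2}; S={0↦7, 1↦7, 2↦14, 3↦4}; K=[fun :: fun]⟩
t=17: ⟨C=(if0 q then q else q); E={p↦4, q↦2}; S={0↦7, 1↦7, 2↦14, 3↦4, 4↦4}; K=[fun]⟩
t=18: ⟨C=q; E={p↦4, q↦2}; S={0↦7, 1↦7, 2↦14, 3↦4, 4↦4}; K=[if0 :: fun]⟩
t=19: ⟨C=q; E={p↦4, q↦2}; S={0↦7, 1↦7, 2↦14, 3↦4, 4↦4}; K=[fun]⟩
t=20: ⟨C=((λw. q) 9); E={q↦5}; S={0↦7, 1↦7, 2↦14, 3↦4, 4↦4, 5↦14}; K=∅⟩
t=21: ⟨C=(λw. q); E={q↦5}; S={0↦7, 1↦7, 2↦14, 3↦4, 4↦4, 5↦14}; K=[arg]⟩
t=22: ⟨C=9; E={q↦5}; S={0↦7, 1↦7, 2↦14, 3↦4, 4↦4, 5↦14}; K=[fun]⟩
t=23: ⟨C=q; E={w↦6, q↦5}; S={0↦7, 1↦7, 2↦14, 3↦4, 4↦4, 5↦14, 6↦9}; K=∅⟩
→ final value 14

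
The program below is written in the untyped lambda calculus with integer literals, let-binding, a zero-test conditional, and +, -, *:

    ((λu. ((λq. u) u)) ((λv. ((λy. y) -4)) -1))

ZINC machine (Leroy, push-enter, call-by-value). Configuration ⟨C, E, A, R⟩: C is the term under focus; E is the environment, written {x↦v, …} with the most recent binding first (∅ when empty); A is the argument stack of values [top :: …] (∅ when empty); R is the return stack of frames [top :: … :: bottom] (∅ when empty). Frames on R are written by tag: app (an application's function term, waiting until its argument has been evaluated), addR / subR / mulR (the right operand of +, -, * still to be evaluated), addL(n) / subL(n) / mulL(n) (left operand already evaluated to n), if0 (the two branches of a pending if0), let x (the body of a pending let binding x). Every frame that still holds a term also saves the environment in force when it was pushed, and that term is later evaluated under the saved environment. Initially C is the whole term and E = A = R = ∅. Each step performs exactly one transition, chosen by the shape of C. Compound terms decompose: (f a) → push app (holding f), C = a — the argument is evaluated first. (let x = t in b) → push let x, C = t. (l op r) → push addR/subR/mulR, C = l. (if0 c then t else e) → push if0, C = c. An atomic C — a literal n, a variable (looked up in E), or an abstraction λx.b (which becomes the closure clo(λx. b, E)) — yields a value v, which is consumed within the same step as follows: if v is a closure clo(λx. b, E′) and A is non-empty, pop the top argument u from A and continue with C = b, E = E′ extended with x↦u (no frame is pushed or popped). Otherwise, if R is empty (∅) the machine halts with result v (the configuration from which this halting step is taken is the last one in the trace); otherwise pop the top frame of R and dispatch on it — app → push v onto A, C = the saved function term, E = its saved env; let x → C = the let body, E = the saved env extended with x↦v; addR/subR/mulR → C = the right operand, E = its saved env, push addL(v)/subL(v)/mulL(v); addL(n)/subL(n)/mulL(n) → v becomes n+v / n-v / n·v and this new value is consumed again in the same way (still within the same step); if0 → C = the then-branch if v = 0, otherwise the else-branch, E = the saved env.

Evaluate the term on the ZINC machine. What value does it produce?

Answer: -4

Derivation:
t=0: <C=((λu. ((λq. u) u)) ((λv. ((λy. y) -4)) -1)), E=∅, A=∅, R=∅>
t=1: <C=((λv. ((λy. y) -4)) -1), E=∅, A=∅, R=[app]>
t=2: <C=-1, E=∅, A=∅, R=[app :: app]>
t=3: <C=(λv. ((λy. y) -4)), E=∅, A=[-1], R=[app]>
t=4: <C=((λy. y) -4), E={v↦-1}, A=∅, R=[app]>
t=5: <C=-4, E={v↦-1}, A=∅, R=[app :: app]>
t=6: <C=(λy. y), E={v↦-1}, A=[-4], R=[app]>
t=7: <C=y, E={y↦-4, v↦-1}, A=∅, R=[app]>
t=8: <C=(λu. ((λq. u) u)), E=∅, A=[-4], R=∅>
t=9: <C=((λq. u) u), E={u↦-4}, A=∅, R=∅>
t=10: <C=u, E={u↦-4}, A=∅, R=[app]>
t=11: <C=(λq. u), E={u↦-4}, A=[-4], R=∅>
t=12: <C=u, E={q↦-4, u↦-4}, A=∅, R=∅>
→ final value -4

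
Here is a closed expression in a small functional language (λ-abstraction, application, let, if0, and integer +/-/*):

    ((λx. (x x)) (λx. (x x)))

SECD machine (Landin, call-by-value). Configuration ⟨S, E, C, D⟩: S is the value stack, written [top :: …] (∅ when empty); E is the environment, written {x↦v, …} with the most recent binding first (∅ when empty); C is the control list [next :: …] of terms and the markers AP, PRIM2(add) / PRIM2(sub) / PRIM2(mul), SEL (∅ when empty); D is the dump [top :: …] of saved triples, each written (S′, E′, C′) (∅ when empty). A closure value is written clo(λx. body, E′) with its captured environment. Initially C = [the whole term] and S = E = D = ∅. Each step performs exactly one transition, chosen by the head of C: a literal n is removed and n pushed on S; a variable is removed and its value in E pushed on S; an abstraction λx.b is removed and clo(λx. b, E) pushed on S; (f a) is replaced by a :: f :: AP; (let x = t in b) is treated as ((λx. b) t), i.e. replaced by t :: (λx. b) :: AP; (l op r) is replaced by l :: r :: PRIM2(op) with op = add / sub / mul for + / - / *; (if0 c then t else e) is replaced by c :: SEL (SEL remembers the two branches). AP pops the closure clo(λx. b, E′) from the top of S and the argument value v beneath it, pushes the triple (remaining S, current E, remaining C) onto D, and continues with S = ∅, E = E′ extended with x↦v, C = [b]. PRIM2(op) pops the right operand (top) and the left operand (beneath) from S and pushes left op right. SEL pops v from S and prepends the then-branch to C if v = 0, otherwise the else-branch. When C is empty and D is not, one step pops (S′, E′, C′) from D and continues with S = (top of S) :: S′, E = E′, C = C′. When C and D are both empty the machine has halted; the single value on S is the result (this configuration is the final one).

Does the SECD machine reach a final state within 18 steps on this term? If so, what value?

Answer: DIVERGES (no final state within 18 steps)

Machine steps:
0. <S=∅, E=∅, C=[((λx. (x x)) (λx. (x x)))], D=∅>
1. <S=∅, E=∅, C=[(λx. (x x)) :: (λx. (x x)) :: AP], D=∅>
2. <S=[clo(λx. (x x), ∅)], E=∅, C=[(λx. (x x)) :: AP], D=∅>
3. <S=[clo(λx. (x x), ∅) :: clo(λx. (x x), ∅)], E=∅, C=[AP], D=∅>
4. <S=∅, E={x↦clo(λx. (x x), ∅)}, C=[(x x)], D=[(∅, ∅, ∅)]>
5. <S=∅, E={x↦clo(λx. (x x), ∅)}, C=[x :: x :: AP], D=[(∅, ∅, ∅)]>
6. <S=[clo(λx. (x x), ∅)], E={x↦clo(λx. (x x), ∅)}, C=[x :: AP], D=[(∅, ∅, ∅)]>
7. <S=[clo(λx. (x x), ∅) :: clo(λx. (x x), ∅)], E={x↦clo(λx. (x x), ∅)}, C=[AP], D=[(∅, ∅, ∅)]>
8. <S=∅, E={x↦clo(λx. (x x), ∅)}, C=[(x x)], D=[(∅, {x↦clo(λx. (x x), ∅)}, ∅) :: (∅, ∅, ∅)]>
9. <S=∅, E={x↦clo(λx. (x x), ∅)}, C=[x :: x :: AP], D=[(∅, {x↦clo(λx. (x x), ∅)}, ∅) :: (∅, ∅, ∅)]>
10. <S=[clo(λx. (x x), ∅)], E={x↦clo(λx. (x x), ∅)}, C=[x :: AP], D=[(∅, {x↦clo(λx. (x x), ∅)}, ∅) :: (∅, ∅, ∅)]>
11. <S=[clo(λx. (x x), ∅) :: clo(λx. (x x), ∅)], E={x↦clo(λx. (x x), ∅)}, C=[AP], D=[(∅, {x↦clo(λx. (x x), ∅)}, ∅) :: (∅, ∅, ∅)]>
12. <S=∅, E={x↦clo(λx. (x x), ∅)}, C=[(x x)], D=[(∅, {x↦clo(λx. (x x), ∅)}, ∅) :: (∅, {x↦clo(λx. (x x), ∅)}, ∅) :: (∅, ∅, ∅)]>
13. <S=∅, E={x↦clo(λx. (x x), ∅)}, C=[x :: x :: AP], D=[(∅, {x↦clo(λx. (x x), ∅)}, ∅) :: (∅, {x↦clo(λx. (x x), ∅)}, ∅) :: (∅, ∅, ∅)]>
14. <S=[clo(λx. (x x), ∅)], E={x↦clo(λx. (x x), ∅)}, C=[x :: AP], D=[(∅, {x↦clo(λx. (x x), ∅)}, ∅) :: (∅, {x↦clo(λx. (x x), ∅)}, ∅) :: (∅, ∅, ∅)]>
15. <S=[clo(λx. (x x), ∅) :: clo(λx. (x x), ∅)], E={x↦clo(λx. (x x), ∅)}, C=[AP], D=[(∅, {x↦clo(λx. (x x), ∅)}, ∅) :: (∅, {x↦clo(λx. (x x), ∅)}, ∅) :: (∅, ∅, ∅)]>
16. <S=∅, E={x↦clo(λx. (x x), ∅)}, C=[(x x)], D=[(∅, {x↦clo(λx. (x x), ∅)}, ∅) :: (∅, {x↦clo(λx. (x x), ∅)}, ∅) :: (∅, {x↦clo(λx. (x x), ∅)}, ∅) :: (∅, ∅, ∅)]>
17. <S=∅, E={x↦clo(λx. (x x), ∅)}, C=[x :: x :: AP], D=[(∅, {x↦clo(λx. (x x), ∅)}, ∅) :: (∅, {x↦clo(λx. (x x), ∅)}, ∅) :: (∅, {x↦clo(λx. (x x), ∅)}, ∅) :: (∅, ∅, ∅)]>
18. <S=[clo(λx. (x x), ∅)], E={x↦clo(λx. (x x), ∅)}, C=[x :: AP], D=[(∅, {x↦clo(λx. (x x), ∅)}, ∅) :: (∅, {x↦clo(λx. (x x), ∅)}, ∅) :: (∅, {x↦clo(λx. (x x), ∅)}, ∅) :: (∅, ∅, ∅)]>
→ 18 transitions taken and the configuration is still not final: no result within 18 steps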